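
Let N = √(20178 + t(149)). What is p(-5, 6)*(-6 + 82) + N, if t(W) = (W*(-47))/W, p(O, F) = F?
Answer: 456 + √20131 ≈ 597.88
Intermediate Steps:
t(W) = -47 (t(W) = (-47*W)/W = -47)
N = √20131 (N = √(20178 - 47) = √20131 ≈ 141.88)
p(-5, 6)*(-6 + 82) + N = 6*(-6 + 82) + √20131 = 6*76 + √20131 = 456 + √20131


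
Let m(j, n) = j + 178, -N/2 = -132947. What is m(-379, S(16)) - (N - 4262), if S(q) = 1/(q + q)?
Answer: -261833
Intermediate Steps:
N = 265894 (N = -2*(-132947) = 265894)
S(q) = 1/(2*q)
m(j, n) = 178 + j
m(-379, S(16)) - (N - 4262) = (178 - 379) - (265894 - 4262) = -201 - 1*261632 = -201 - 261632 = -261833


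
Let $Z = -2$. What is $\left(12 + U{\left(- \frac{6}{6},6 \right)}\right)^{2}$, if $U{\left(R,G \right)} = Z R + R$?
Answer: $169$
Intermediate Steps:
$U{\left(R,G \right)} = - R$ ($U{\left(R,G \right)} = - 2 R + R = - R$)
$\left(12 + U{\left(- \frac{6}{6},6 \right)}\right)^{2} = \left(12 - - \frac{6}{6}\right)^{2} = \left(12 - \left(-6\right) \frac{1}{6}\right)^{2} = \left(12 - -1\right)^{2} = \left(12 + 1\right)^{2} = 13^{2} = 169$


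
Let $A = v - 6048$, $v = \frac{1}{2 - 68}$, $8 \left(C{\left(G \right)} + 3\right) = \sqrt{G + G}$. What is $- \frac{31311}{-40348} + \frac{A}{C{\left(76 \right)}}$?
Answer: $\frac{836895293}{305492} + \frac{399169 \sqrt{38}}{1749} \approx 4146.4$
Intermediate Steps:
$C{\left(G \right)} = -3 + \frac{\sqrt{2} \sqrt{G}}{8}$ ($C{\left(G \right)} = -3 + \frac{\sqrt{G + G}}{8} = -3 + \frac{\sqrt{2 G}}{8} = -3 + \frac{\sqrt{2} \sqrt{G}}{8}$)
$v = - \frac{1}{66}$ ($v = \frac{1}{-66} = - \frac{1}{66} \approx -0.015152$)
$A = - \frac{399169}{66}$ ($A = - \frac{1}{66} - 6048 = - \frac{399169}{66} \approx -6048.0$)
$- \frac{31311}{-40348} + \frac{A}{C{\left(76 \right)}} = - \frac{31311}{-40348} - \frac{399169}{66 \left(-3 + \frac{\sqrt{2} \sqrt{76}}{8}\right)} = \left(-31311\right) \left(- \frac{1}{40348}\right) - \frac{399169}{66 \left(-3 + \frac{\sqrt{2} \cdot 2 \sqrt{19}}{8}\right)} = \frac{4473}{5764} - \frac{399169}{66 \left(-3 + \frac{\sqrt{38}}{4}\right)}$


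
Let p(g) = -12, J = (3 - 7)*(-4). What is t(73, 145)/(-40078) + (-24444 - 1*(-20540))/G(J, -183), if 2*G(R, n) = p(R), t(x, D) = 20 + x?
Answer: 78231977/120234 ≈ 650.66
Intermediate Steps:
J = 16 (J = -4*(-4) = 16)
G(R, n) = -6 (G(R, n) = (½)*(-12) = -6)
t(73, 145)/(-40078) + (-24444 - 1*(-20540))/G(J, -183) = (20 + 73)/(-40078) + (-24444 - 1*(-20540))/(-6) = 93*(-1/40078) + (-24444 + 20540)*(-⅙) = -93/40078 - 3904*(-⅙) = -93/40078 + 1952/3 = 78231977/120234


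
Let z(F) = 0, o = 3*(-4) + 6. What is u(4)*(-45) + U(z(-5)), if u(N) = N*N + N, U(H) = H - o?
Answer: -894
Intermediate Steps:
o = -6 (o = -12 + 6 = -6)
U(H) = 6 + H (U(H) = H - 1*(-6) = H + 6 = 6 + H)
u(N) = N + N² (u(N) = N² + N = N + N²)
u(4)*(-45) + U(z(-5)) = (4*(1 + 4))*(-45) + (6 + 0) = (4*5)*(-45) + 6 = 20*(-45) + 6 = -900 + 6 = -894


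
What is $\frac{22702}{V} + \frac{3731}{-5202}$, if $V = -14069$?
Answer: $- \frac{170587243}{73186938} \approx -2.3308$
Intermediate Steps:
$\frac{22702}{V} + \frac{3731}{-5202} = \frac{22702}{-14069} + \frac{3731}{-5202} = 22702 \left(- \frac{1}{14069}\right) + 3731 \left(- \frac{1}{5202}\right) = - \frac{22702}{14069} - \frac{3731}{5202} = - \frac{170587243}{73186938}$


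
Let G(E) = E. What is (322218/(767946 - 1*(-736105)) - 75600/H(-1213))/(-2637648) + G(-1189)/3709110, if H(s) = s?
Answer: -170690523108688391/495801017404119927240 ≈ -0.00034427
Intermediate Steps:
(322218/(767946 - 1*(-736105)) - 75600/H(-1213))/(-2637648) + G(-1189)/3709110 = (322218/(767946 - 1*(-736105)) - 75600/(-1213))/(-2637648) - 1189/3709110 = (322218/(767946 + 736105) - 75600*(-1/1213))*(-1/2637648) - 1189*1/3709110 = (322218/1504051 + 75600/1213)*(-1/2637648) - 1189/3709110 = (114097106034/1824413863)*(-1/2637648) - 1189/3709110 = -6338728113/267342309828568 - 1189/3709110 = -170690523108688391/495801017404119927240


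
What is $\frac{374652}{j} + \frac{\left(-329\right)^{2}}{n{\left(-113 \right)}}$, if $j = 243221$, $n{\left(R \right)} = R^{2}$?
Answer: $\frac{31110415649}{3105688949} \approx 10.017$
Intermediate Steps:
$\frac{374652}{j} + \frac{\left(-329\right)^{2}}{n{\left(-113 \right)}} = \frac{374652}{243221} + \frac{\left(-329\right)^{2}}{\left(-113\right)^{2}} = 374652 \cdot \frac{1}{243221} + \frac{108241}{12769} = \frac{374652}{243221} + 108241 \cdot \frac{1}{12769} = \frac{374652}{243221} + \frac{108241}{12769} = \frac{31110415649}{3105688949}$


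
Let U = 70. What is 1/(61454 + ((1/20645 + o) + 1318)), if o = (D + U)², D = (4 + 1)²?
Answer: 20645/1482249066 ≈ 1.3928e-5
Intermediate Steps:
D = 25 (D = 5² = 25)
o = 9025 (o = (25 + 70)² = 95² = 9025)
1/(61454 + ((1/20645 + o) + 1318)) = 1/(61454 + ((1/20645 + 9025) + 1318)) = 1/(61454 + (186321126/20645 + 1318)) = 1/(61454 + 213531236/20645) = 1/(1482249066/20645) = 20645/1482249066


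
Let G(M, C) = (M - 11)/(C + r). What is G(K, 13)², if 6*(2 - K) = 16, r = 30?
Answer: 1225/16641 ≈ 0.073613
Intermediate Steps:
K = -⅔ (K = 2 - ⅙*16 = 2 - 8/3 = -⅔ ≈ -0.66667)
G(M, C) = (-11 + M)/(30 + C) (G(M, C) = (M - 11)/(C + 30) = (-11 + M)/(30 + C))
G(K, 13)² = ((-11 - ⅔)/(30 + 13))² = (-35/3/43)² = ((1/43)*(-35/3))² = (-35/129)² = 1225/16641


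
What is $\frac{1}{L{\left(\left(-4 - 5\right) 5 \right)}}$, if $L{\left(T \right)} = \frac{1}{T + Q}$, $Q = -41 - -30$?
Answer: $-56$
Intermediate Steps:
$Q = -11$ ($Q = -41 + 30 = -11$)
$L{\left(T \right)} = \frac{1}{-11 + T}$ ($L{\left(T \right)} = \frac{1}{T - 11} = \frac{1}{-11 + T}$)
$\frac{1}{L{\left(\left(-4 - 5\right) 5 \right)}} = \frac{1}{\frac{1}{-11 + \left(-4 - 5\right) 5}} = \frac{1}{\frac{1}{-11 - 45}} = \frac{1}{\frac{1}{-56}} = \frac{1}{- \frac{1}{56}} = -56$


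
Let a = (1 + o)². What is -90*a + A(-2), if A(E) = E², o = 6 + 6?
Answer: -15206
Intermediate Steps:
o = 12
a = 169 (a = (1 + 12)² = 13² = 169)
-90*a + A(-2) = -90*169 + (-2)² = -15210 + 4 = -15206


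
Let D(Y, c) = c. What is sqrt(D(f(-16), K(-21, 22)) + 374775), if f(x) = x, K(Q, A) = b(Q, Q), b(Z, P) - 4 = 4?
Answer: sqrt(374783) ≈ 612.20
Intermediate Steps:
b(Z, P) = 8 (b(Z, P) = 4 + 4 = 8)
K(Q, A) = 8
sqrt(D(f(-16), K(-21, 22)) + 374775) = sqrt(8 + 374775) = sqrt(374783)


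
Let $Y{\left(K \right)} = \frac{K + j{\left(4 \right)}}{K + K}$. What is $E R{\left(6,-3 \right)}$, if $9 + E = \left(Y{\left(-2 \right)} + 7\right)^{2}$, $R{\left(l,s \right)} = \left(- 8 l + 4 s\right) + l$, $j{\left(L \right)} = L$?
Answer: $- \frac{3591}{2} \approx -1795.5$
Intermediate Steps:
$R{\left(l,s \right)} = - 7 l + 4 s$
$Y{\left(K \right)} = \frac{4 + K}{2 K}$ ($Y{\left(K \right)} = \frac{K + 4}{K + K} = \frac{4 + K}{2 K}$)
$E = \frac{133}{4}$ ($E = -9 + \left(\frac{4 - 2}{2 \left(-2\right)} + 7\right)^{2} = -9 + \left(\frac{1}{2} \left(- \frac{1}{2}\right) 2 + 7\right)^{2} = -9 + \left(- \frac{1}{2} + 7\right)^{2} = -9 + \left(\frac{13}{2}\right)^{2} = -9 + \frac{169}{4} = \frac{133}{4} \approx 33.25$)
$E R{\left(6,-3 \right)} = \frac{133 \left(\left(-7\right) 6 + 4 \left(-3\right)\right)}{4} = \frac{133 \left(-42 - 12\right)}{4} = \frac{133}{4} \left(-54\right) = - \frac{3591}{2}$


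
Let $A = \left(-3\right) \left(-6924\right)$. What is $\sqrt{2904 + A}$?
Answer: $2 \sqrt{5919} \approx 153.87$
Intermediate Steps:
$A = 20772$
$\sqrt{2904 + A} = \sqrt{2904 + 20772} = \sqrt{23676} = 2 \sqrt{5919}$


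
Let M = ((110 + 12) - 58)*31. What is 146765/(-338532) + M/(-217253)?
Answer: -32556784033/73547092596 ≈ -0.44267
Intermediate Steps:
M = 1984 (M = (122 - 58)*31 = 64*31 = 1984)
146765/(-338532) + M/(-217253) = 146765/(-338532) + 1984/(-217253) = 146765*(-1/338532) + 1984*(-1/217253) = -146765/338532 - 1984/217253 = -32556784033/73547092596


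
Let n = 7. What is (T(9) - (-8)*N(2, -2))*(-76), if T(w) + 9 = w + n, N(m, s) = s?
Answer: 684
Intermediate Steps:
T(w) = -2 + w (T(w) = -9 + (w + 7) = -9 + (7 + w) = -2 + w)
(T(9) - (-8)*N(2, -2))*(-76) = ((-2 + 9) - (-8)*(-2))*(-76) = (7 - 4*4)*(-76) = (7 - 16)*(-76) = -9*(-76) = 684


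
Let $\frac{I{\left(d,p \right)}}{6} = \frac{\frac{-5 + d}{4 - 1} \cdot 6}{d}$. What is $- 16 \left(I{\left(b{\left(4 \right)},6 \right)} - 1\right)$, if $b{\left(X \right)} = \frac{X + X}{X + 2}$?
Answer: $544$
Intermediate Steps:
$b{\left(X \right)} = \frac{2 X}{2 + X}$
$I{\left(d,p \right)} = \frac{6 \left(-10 + 2 d\right)}{d}$ ($I{\left(d,p \right)} = 6 \frac{\frac{-5 + d}{4 - 1} \cdot 6}{d} = 6 \frac{\frac{-5 + d}{3} \cdot 6}{d} = 6 \frac{\left(-5 + d\right) \frac{1}{3} \cdot 6}{d} = 6 \frac{\left(- \frac{5}{3} + \frac{d}{3}\right) 6}{d} = 6 \frac{-10 + 2 d}{d} = \frac{6 \left(-10 + 2 d\right)}{d}$)
$- 16 \left(I{\left(b{\left(4 \right)},6 \right)} - 1\right) = - 16 \left(\left(12 - \frac{60}{2 \cdot 4 \frac{1}{2 + 4}}\right) - 1\right) = - 16 \left(\left(12 - \frac{60}{2 \cdot 4 \cdot \frac{1}{6}}\right) - 1\right) = - 16 \left(\left(12 - \frac{60}{\frac{4}{3}}\right) - 1\right) = - 16 \left(\left(12 - 45\right) - 1\right) = - 16 \left(-33 - 1\right) = \left(-16\right) \left(-34\right) = 544$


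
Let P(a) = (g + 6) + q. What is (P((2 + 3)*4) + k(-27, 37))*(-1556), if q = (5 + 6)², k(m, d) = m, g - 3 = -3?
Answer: -155600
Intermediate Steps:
g = 0 (g = 3 - 3 = 0)
q = 121 (q = 11² = 121)
P(a) = 127 (P(a) = (0 + 6) + 121 = 6 + 121 = 127)
(P((2 + 3)*4) + k(-27, 37))*(-1556) = (127 - 27)*(-1556) = 100*(-1556) = -155600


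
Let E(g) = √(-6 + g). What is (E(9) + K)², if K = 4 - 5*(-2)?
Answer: (14 + √3)² ≈ 247.50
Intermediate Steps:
K = 14 (K = 4 + 10 = 14)
(E(9) + K)² = (√(-6 + 9) + 14)² = (√3 + 14)² = (14 + √3)²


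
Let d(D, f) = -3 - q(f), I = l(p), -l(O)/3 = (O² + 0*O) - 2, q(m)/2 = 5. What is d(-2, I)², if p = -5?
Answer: 169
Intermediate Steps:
q(m) = 10 (q(m) = 2*5 = 10)
l(O) = 6 - 3*O² (l(O) = -3*((O² + 0*O) - 2) = -3*((O² + 0) - 2) = -3*(O² - 2) = -3*(-2 + O²) = 6 - 3*O²)
I = -69 (I = 6 - 3*(-5)² = 6 - 3*25 = 6 - 75 = -69)
d(D, f) = -13 (d(D, f) = -3 - 1*10 = -3 - 10 = -13)
d(-2, I)² = (-13)² = 169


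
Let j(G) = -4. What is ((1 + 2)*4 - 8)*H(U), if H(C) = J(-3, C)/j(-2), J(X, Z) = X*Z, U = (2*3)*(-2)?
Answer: -36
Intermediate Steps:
U = -12 (U = 6*(-2) = -12)
H(C) = 3*C/4 (H(C) = -3*C/(-4) = -3*C*(-¼) = 3*C/4)
((1 + 2)*4 - 8)*H(U) = ((1 + 2)*4 - 8)*((¾)*(-12)) = (3*4 - 8)*(-9) = (12 - 8)*(-9) = 4*(-9) = -36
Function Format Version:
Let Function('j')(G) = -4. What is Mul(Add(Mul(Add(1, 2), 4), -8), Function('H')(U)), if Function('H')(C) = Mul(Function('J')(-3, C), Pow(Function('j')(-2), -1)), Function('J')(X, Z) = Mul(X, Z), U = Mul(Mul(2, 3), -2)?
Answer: -36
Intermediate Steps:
U = -12 (U = Mul(6, -2) = -12)
Function('H')(C) = Mul(Rational(3, 4), C) (Function('H')(C) = Mul(Mul(-3, C), Pow(-4, -1)) = Mul(Mul(-3, C), Rational(-1, 4)) = Mul(Rational(3, 4), C))
Mul(Add(Mul(Add(1, 2), 4), -8), Function('H')(U)) = Mul(Add(Mul(Add(1, 2), 4), -8), Mul(Rational(3, 4), -12)) = Mul(Add(Mul(3, 4), -8), -9) = Mul(Add(12, -8), -9) = Mul(4, -9) = -36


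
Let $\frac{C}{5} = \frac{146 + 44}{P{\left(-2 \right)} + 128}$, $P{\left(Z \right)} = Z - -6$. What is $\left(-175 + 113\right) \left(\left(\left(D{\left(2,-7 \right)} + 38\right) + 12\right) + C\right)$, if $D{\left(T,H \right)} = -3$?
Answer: $- \frac{110887}{33} \approx -3360.2$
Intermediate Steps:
$P{\left(Z \right)} = 6 + Z$ ($P{\left(Z \right)} = Z + 6 = 6 + Z$)
$C = \frac{475}{66}$ ($C = 5 \frac{146 + 44}{\left(6 - 2\right) + 128} = 5 \frac{190}{4 + 128} = 5 \cdot \frac{190}{132} = 5 \cdot 190 \cdot \frac{1}{132} = 5 \cdot \frac{95}{66} = \frac{475}{66} \approx 7.197$)
$\left(-175 + 113\right) \left(\left(\left(D{\left(2,-7 \right)} + 38\right) + 12\right) + C\right) = \left(-175 + 113\right) \left(\left(\left(-3 + 38\right) + 12\right) + \frac{475}{66}\right) = - 62 \left(\left(35 + 12\right) + \frac{475}{66}\right) = - 62 \left(47 + \frac{475}{66}\right) = \left(-62\right) \frac{3577}{66} = - \frac{110887}{33}$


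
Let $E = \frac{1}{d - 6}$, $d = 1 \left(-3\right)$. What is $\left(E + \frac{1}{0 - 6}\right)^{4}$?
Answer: $\frac{625}{104976} \approx 0.0059537$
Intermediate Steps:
$d = -3$
$E = - \frac{1}{9}$ ($E = \frac{1}{-3 - 6} = \frac{1}{-9} = - \frac{1}{9} \approx -0.11111$)
$\left(E + \frac{1}{0 - 6}\right)^{4} = \left(- \frac{1}{9} + \frac{1}{0 - 6}\right)^{4} = \left(- \frac{1}{9} + \frac{1}{-6}\right)^{4} = \left(- \frac{1}{9} - \frac{1}{6}\right)^{4} = \left(- \frac{5}{18}\right)^{4} = \frac{625}{104976}$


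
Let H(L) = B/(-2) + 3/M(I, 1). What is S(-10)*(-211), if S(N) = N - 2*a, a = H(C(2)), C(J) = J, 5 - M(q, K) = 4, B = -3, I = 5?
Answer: 4009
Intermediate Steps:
M(q, K) = 1 (M(q, K) = 5 - 1*4 = 5 - 4 = 1)
H(L) = 9/2 (H(L) = -3/(-2) + 3/1 = -3*(-½) + 3*1 = 3/2 + 3 = 9/2)
a = 9/2 ≈ 4.5000
S(N) = -9 + N (S(N) = N - 2*9/2 = N - 9 = -9 + N)
S(-10)*(-211) = (-9 - 10)*(-211) = -19*(-211) = 4009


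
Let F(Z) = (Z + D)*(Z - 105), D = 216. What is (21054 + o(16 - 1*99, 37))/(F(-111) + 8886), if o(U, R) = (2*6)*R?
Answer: -3583/2299 ≈ -1.5585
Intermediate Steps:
o(U, R) = 12*R
F(Z) = (-105 + Z)*(216 + Z) (F(Z) = (Z + 216)*(Z - 105) = (216 + Z)*(-105 + Z) = (-105 + Z)*(216 + Z))
(21054 + o(16 - 1*99, 37))/(F(-111) + 8886) = (21054 + 12*37)/((-22680 + (-111)² + 111*(-111)) + 8886) = (21054 + 444)/((-22680 + 12321 - 12321) + 8886) = 21498/(-22680 + 8886) = 21498/(-13794) = 21498*(-1/13794) = -3583/2299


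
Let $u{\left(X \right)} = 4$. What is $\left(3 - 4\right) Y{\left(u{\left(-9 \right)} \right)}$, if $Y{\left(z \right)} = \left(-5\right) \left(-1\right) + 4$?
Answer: $-9$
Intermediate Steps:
$Y{\left(z \right)} = 9$ ($Y{\left(z \right)} = 5 + 4 = 9$)
$\left(3 - 4\right) Y{\left(u{\left(-9 \right)} \right)} = \left(3 - 4\right) 9 = \left(-1\right) 9 = -9$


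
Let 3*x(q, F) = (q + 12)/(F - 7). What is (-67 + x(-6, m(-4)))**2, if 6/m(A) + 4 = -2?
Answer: 72361/16 ≈ 4522.6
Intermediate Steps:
m(A) = -1 (m(A) = 6/(-4 - 2) = 6/(-6) = 6*(-1/6) = -1)
x(q, F) = (12 + q)/(3*(-7 + F)) (x(q, F) = ((q + 12)/(F - 7))/3 = ((12 + q)/(-7 + F))/3 = (12 + q)/(3*(-7 + F)))
(-67 + x(-6, m(-4)))**2 = (-67 + (12 - 6)/(3*(-7 - 1)))**2 = (-67 + (1/3)*6/(-8))**2 = (-67 + (1/3)*(-1/8)*6)**2 = (-67 - 1/4)**2 = (-269/4)**2 = 72361/16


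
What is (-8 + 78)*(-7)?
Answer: -490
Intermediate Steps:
(-8 + 78)*(-7) = 70*(-7) = -490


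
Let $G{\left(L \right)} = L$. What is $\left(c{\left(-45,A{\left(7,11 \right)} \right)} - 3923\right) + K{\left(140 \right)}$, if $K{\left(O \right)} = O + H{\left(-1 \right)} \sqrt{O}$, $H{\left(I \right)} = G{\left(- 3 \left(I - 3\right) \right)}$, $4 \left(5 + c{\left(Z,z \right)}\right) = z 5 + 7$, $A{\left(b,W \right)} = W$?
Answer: $- \frac{7545}{2} + 24 \sqrt{35} \approx -3630.5$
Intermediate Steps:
$c{\left(Z,z \right)} = - \frac{13}{4} + \frac{5 z}{4}$ ($c{\left(Z,z \right)} = -5 + \frac{z 5 + 7}{4} = -5 + \frac{5 z + 7}{4} = -5 + \frac{7 + 5 z}{4} = -5 + \left(\frac{7}{4} + \frac{5 z}{4}\right) = - \frac{13}{4} + \frac{5 z}{4}$)
$H{\left(I \right)} = 9 - 3 I$ ($H{\left(I \right)} = - 3 \left(I - 3\right) = - 3 \left(-3 + I\right) = 9 - 3 I$)
$K{\left(O \right)} = O + 12 \sqrt{O}$ ($K{\left(O \right)} = O + \left(9 - -3\right) \sqrt{O} = O + \left(9 + 3\right) \sqrt{O} = O + 12 \sqrt{O}$)
$\left(c{\left(-45,A{\left(7,11 \right)} \right)} - 3923\right) + K{\left(140 \right)} = \left(\left(- \frac{13}{4} + \frac{5}{4} \cdot 11\right) - 3923\right) + \left(140 + 12 \sqrt{140}\right) = \left(\left(- \frac{13}{4} + \frac{55}{4}\right) - 3923\right) + \left(140 + 12 \cdot 2 \sqrt{35}\right) = \left(\frac{21}{2} - 3923\right) + \left(140 + 24 \sqrt{35}\right) = - \frac{7825}{2} + \left(140 + 24 \sqrt{35}\right) = - \frac{7545}{2} + 24 \sqrt{35}$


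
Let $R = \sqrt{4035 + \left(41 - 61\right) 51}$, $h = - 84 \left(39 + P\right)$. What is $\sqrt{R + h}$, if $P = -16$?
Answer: $\sqrt{-1932 + 3 \sqrt{335}} \approx 43.325 i$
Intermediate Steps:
$h = -1932$ ($h = - 84 \left(39 - 16\right) = \left(-84\right) 23 = -1932$)
$R = 3 \sqrt{335}$ ($R = \sqrt{4035 - 1020} = \sqrt{3015} = 3 \sqrt{335} \approx 54.909$)
$\sqrt{R + h} = \sqrt{3 \sqrt{335} - 1932} = \sqrt{-1932 + 3 \sqrt{335}}$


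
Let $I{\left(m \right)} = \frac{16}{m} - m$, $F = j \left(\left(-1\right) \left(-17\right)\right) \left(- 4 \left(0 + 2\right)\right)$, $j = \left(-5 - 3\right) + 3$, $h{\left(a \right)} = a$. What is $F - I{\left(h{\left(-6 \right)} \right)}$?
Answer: $\frac{2030}{3} \approx 676.67$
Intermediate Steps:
$j = -5$ ($j = -8 + 3 = -5$)
$F = 680$ ($F = - 5 \left(\left(-1\right) \left(-17\right)\right) \left(- 4 \left(0 + 2\right)\right) = \left(-5\right) 17 \left(\left(-4\right) 2\right) = \left(-85\right) \left(-8\right) = 680$)
$I{\left(m \right)} = - m + \frac{16}{m}$
$F - I{\left(h{\left(-6 \right)} \right)} = 680 - \left(\left(-1\right) \left(-6\right) + \frac{16}{-6}\right) = 680 - \left(6 + 16 \left(- \frac{1}{6}\right)\right) = 680 - \left(6 - \frac{8}{3}\right) = 680 - \frac{10}{3} = \frac{2030}{3}$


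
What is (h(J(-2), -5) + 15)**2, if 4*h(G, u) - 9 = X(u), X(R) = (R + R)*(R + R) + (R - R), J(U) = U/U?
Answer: 28561/16 ≈ 1785.1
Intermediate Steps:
J(U) = 1
X(R) = 4*R**2 (X(R) = (2*R)*(2*R) + 0 = 4*R**2 + 0 = 4*R**2)
h(G, u) = 9/4 + u**2 (h(G, u) = 9/4 + (4*u**2)/4 = 9/4 + u**2)
(h(J(-2), -5) + 15)**2 = ((9/4 + (-5)**2) + 15)**2 = ((9/4 + 25) + 15)**2 = (109/4 + 15)**2 = (169/4)**2 = 28561/16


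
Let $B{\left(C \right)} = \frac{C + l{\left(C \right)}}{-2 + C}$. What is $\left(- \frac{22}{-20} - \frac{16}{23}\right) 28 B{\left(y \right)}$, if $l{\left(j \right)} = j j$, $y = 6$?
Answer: $\frac{13671}{115} \approx 118.88$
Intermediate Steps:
$l{\left(j \right)} = j^{2}$
$B{\left(C \right)} = \frac{C + C^{2}}{-2 + C}$
$\left(- \frac{22}{-20} - \frac{16}{23}\right) 28 B{\left(y \right)} = \left(- \frac{22}{-20} - \frac{16}{23}\right) 28 \frac{6 \left(1 + 6\right)}{-2 + 6} = \left(\left(-22\right) \left(- \frac{1}{20}\right) - \frac{16}{23}\right) 28 \cdot 6 \cdot \frac{1}{4} \cdot 7 = \left(\frac{11}{10} - \frac{16}{23}\right) 28 \cdot 6 \cdot \frac{1}{4} \cdot 7 = \frac{93}{230} \cdot 28 \cdot \frac{21}{2} = \frac{1302}{115} \cdot \frac{21}{2} = \frac{13671}{115}$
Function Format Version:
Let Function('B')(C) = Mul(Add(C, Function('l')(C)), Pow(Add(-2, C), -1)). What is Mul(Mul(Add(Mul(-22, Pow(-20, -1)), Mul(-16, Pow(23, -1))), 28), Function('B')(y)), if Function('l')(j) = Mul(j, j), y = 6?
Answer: Rational(13671, 115) ≈ 118.88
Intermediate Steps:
Function('l')(j) = Pow(j, 2)
Function('B')(C) = Mul(Pow(Add(-2, C), -1), Add(C, Pow(C, 2))) (Function('B')(C) = Mul(Add(C, Pow(C, 2)), Pow(Add(-2, C), -1)) = Mul(Pow(Add(-2, C), -1), Add(C, Pow(C, 2))))
Mul(Mul(Add(Mul(-22, Pow(-20, -1)), Mul(-16, Pow(23, -1))), 28), Function('B')(y)) = Mul(Mul(Add(Mul(-22, Pow(-20, -1)), Mul(-16, Pow(23, -1))), 28), Mul(6, Pow(Add(-2, 6), -1), Add(1, 6))) = Mul(Mul(Add(Mul(-22, Rational(-1, 20)), Mul(-16, Rational(1, 23))), 28), Mul(6, Pow(4, -1), 7)) = Mul(Mul(Add(Rational(11, 10), Rational(-16, 23)), 28), Mul(6, Rational(1, 4), 7)) = Mul(Mul(Rational(93, 230), 28), Rational(21, 2)) = Mul(Rational(1302, 115), Rational(21, 2)) = Rational(13671, 115)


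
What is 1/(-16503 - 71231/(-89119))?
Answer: -89119/1470659626 ≈ -6.0598e-5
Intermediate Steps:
1/(-16503 - 71231/(-89119)) = 1/(-16503 - 71231*(-1/89119)) = 1/(-16503 + 71231/89119) = 1/(-1470659626/89119) = -89119/1470659626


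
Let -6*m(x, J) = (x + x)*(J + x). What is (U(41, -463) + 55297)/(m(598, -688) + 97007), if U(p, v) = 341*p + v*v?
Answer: 40521/16421 ≈ 2.4676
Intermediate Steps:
m(x, J) = -x*(J + x)/3 (m(x, J) = -(x + x)*(J + x)/6 = -2*x*(J + x)/6 = -x*(J + x)/3)
U(p, v) = v² + 341*p (U(p, v) = 341*p + v² = v² + 341*p)
(U(41, -463) + 55297)/(m(598, -688) + 97007) = (((-463)² + 341*41) + 55297)/(-⅓*598*(-688 + 598) + 97007) = ((214369 + 13981) + 55297)/(-⅓*598*(-90) + 97007) = (228350 + 55297)/(17940 + 97007) = 283647/114947 = 283647*(1/114947) = 40521/16421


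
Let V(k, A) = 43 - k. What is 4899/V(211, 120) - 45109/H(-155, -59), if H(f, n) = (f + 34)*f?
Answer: -33153019/1050280 ≈ -31.566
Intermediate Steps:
H(f, n) = f*(34 + f) (H(f, n) = (34 + f)*f = f*(34 + f))
4899/V(211, 120) - 45109/H(-155, -59) = 4899/(43 - 1*211) - 45109*(-1/(155*(34 - 155))) = 4899/(43 - 211) - 45109/((-155*(-121))) = 4899/(-168) - 45109/18755 = 4899*(-1/168) - 45109*1/18755 = -1633/56 - 45109/18755 = -33153019/1050280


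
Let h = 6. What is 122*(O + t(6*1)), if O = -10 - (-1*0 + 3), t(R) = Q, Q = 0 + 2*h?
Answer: -122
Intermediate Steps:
Q = 12 (Q = 0 + 2*6 = 0 + 12 = 12)
t(R) = 12
O = -13 (O = -10 - (0 + 3) = -10 - 1*3 = -10 - 3 = -13)
122*(O + t(6*1)) = 122*(-13 + 12) = 122*(-1) = -122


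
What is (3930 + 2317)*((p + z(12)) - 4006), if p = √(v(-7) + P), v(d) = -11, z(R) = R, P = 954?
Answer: -24950518 + 6247*√943 ≈ -2.4759e+7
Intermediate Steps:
p = √943 (p = √(-11 + 954) = √943 ≈ 30.708)
(3930 + 2317)*((p + z(12)) - 4006) = (3930 + 2317)*((√943 + 12) - 4006) = 6247*((12 + √943) - 4006) = 6247*(-3994 + √943) = -24950518 + 6247*√943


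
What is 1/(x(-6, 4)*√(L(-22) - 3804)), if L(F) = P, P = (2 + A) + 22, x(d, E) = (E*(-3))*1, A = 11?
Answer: I*√3769/45228 ≈ 0.0013574*I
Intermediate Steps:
x(d, E) = -3*E (x(d, E) = -3*E*1 = -3*E)
P = 35 (P = (2 + 11) + 22 = 13 + 22 = 35)
L(F) = 35
1/(x(-6, 4)*√(L(-22) - 3804)) = 1/((-3*4)*√(35 - 3804)) = 1/(-12*I*√3769) = I*√3769/45228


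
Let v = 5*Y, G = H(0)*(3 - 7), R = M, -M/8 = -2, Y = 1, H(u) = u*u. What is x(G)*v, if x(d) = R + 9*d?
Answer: 80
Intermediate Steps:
H(u) = u²
M = 16 (M = -8*(-2) = 16)
R = 16
G = 0 (G = 0²*(3 - 7) = 0*(-4) = 0)
x(d) = 16 + 9*d
v = 5 (v = 5*1 = 5)
x(G)*v = (16 + 9*0)*5 = (16 + 0)*5 = 16*5 = 80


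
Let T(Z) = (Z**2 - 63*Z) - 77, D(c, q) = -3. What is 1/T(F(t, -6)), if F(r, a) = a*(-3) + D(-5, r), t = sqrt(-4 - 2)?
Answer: -1/797 ≈ -0.0012547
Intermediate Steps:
t = I*sqrt(6) (t = sqrt(-6) = I*sqrt(6) ≈ 2.4495*I)
F(r, a) = -3 - 3*a (F(r, a) = a*(-3) - 3 = -3*a - 3 = -3 - 3*a)
T(Z) = -77 + Z**2 - 63*Z
1/T(F(t, -6)) = 1/(-77 + (-3 - 3*(-6))**2 - 63*(-3 - 3*(-6))) = 1/(-77 + (-3 + 18)**2 - 63*(-3 + 18)) = 1/(-77 + 15**2 - 63*15) = 1/(-77 + 225 - 945) = 1/(-797) = -1/797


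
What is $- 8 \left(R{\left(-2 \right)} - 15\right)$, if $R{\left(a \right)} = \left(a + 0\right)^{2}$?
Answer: $88$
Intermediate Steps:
$R{\left(a \right)} = a^{2}$
$- 8 \left(R{\left(-2 \right)} - 15\right) = - 8 \left(\left(-2\right)^{2} - 15\right) = - 8 \left(4 - 15\right) = \left(-8\right) \left(-11\right) = 88$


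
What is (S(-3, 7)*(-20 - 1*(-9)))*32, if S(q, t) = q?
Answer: 1056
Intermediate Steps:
(S(-3, 7)*(-20 - 1*(-9)))*32 = -3*(-20 - 1*(-9))*32 = -3*(-20 + 9)*32 = -3*(-11)*32 = 33*32 = 1056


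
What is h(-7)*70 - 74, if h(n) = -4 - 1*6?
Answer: -774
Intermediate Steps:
h(n) = -10 (h(n) = -4 - 6 = -10)
h(-7)*70 - 74 = -10*70 - 74 = -700 - 74 = -774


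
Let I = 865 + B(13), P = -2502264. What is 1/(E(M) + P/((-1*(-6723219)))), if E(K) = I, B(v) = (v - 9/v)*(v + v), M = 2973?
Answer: 2241073/2654837417 ≈ 0.00084415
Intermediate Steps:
B(v) = 2*v*(v - 9/v) (B(v) = (v - 9/v)*(2*v) = 2*v*(v - 9/v))
I = 1185 (I = 865 + (-18 + 2*13²) = 865 + (-18 + 2*169) = 865 + (-18 + 338) = 865 + 320 = 1185)
E(K) = 1185
1/(E(M) + P/((-1*(-6723219)))) = 1/(1185 - 2502264/((-1*(-6723219)))) = 1/(1185 - 2502264/6723219) = 1/(1185 - 2502264*1/6723219) = 1/(1185 - 834088/2241073) = 1/(2654837417/2241073) = 2241073/2654837417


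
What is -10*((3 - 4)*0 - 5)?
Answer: 50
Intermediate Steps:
-10*((3 - 4)*0 - 5) = -10*(-1*0 - 5) = -10*(0 - 5) = -10*(-5) = 50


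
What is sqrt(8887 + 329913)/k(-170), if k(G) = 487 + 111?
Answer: 110*sqrt(7)/299 ≈ 0.97335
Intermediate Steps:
k(G) = 598
sqrt(8887 + 329913)/k(-170) = sqrt(8887 + 329913)/598 = sqrt(338800)*(1/598) = (220*sqrt(7))*(1/598) = 110*sqrt(7)/299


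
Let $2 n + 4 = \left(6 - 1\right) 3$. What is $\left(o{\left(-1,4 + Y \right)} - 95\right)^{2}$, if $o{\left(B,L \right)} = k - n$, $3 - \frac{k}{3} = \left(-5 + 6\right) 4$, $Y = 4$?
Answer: $\frac{42849}{4} \approx 10712.0$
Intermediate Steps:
$k = -3$ ($k = 9 - 3 \left(-5 + 6\right) 4 = 9 - 3 \cdot 1 \cdot 4 = 9 - 12 = -3$)
$n = \frac{11}{2}$ ($n = -2 + \frac{\left(6 - 1\right) 3}{2} = -2 + \frac{5 \cdot 3}{2} = -2 + \frac{1}{2} \cdot 15 = -2 + \frac{15}{2} = \frac{11}{2} \approx 5.5$)
$o{\left(B,L \right)} = - \frac{17}{2}$ ($o{\left(B,L \right)} = -3 - \frac{11}{2} = - \frac{17}{2}$)
$\left(o{\left(-1,4 + Y \right)} - 95\right)^{2} = \left(- \frac{17}{2} - 95\right)^{2} = \left(- \frac{207}{2}\right)^{2} = \frac{42849}{4}$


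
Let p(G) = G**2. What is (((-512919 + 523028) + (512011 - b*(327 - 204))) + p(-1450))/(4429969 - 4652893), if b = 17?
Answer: -201733/17148 ≈ -11.764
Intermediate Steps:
(((-512919 + 523028) + (512011 - b*(327 - 204))) + p(-1450))/(4429969 - 4652893) = (((-512919 + 523028) + (512011 - 17*(327 - 204))) + (-1450)**2)/(4429969 - 4652893) = ((10109 + (512011 - 17*123)) + 2102500)/(-222924) = ((10109 + (512011 - 1*2091)) + 2102500)*(-1/222924) = ((10109 + (512011 - 2091)) + 2102500)*(-1/222924) = ((10109 + 509920) + 2102500)*(-1/222924) = (520029 + 2102500)*(-1/222924) = 2622529*(-1/222924) = -201733/17148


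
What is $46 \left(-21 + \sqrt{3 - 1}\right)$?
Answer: $-966 + 46 \sqrt{2} \approx -900.95$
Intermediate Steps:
$46 \left(-21 + \sqrt{3 - 1}\right) = 46 \left(-21 + \sqrt{2}\right) = -966 + 46 \sqrt{2}$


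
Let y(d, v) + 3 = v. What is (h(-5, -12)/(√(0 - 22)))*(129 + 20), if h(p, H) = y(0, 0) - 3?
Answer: 447*I*√22/11 ≈ 190.6*I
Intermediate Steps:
y(d, v) = -3 + v
h(p, H) = -6 (h(p, H) = (-3 + 0) - 3 = -3 - 3 = -6)
(h(-5, -12)/(√(0 - 22)))*(129 + 20) = (-6/√(0 - 22))*(129 + 20) = -6*(-I*√22/22)*149 = -(-3)*I*√22/11*149 = (3*I*√22/11)*149 = 447*I*√22/11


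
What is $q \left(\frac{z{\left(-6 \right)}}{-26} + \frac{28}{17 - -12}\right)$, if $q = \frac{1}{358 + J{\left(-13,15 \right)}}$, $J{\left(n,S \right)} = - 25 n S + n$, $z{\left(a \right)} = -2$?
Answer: $\frac{131}{655980} \approx 0.0001997$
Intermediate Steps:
$J{\left(n,S \right)} = n - 25 S n$ ($J{\left(n,S \right)} = - 25 S n + n = n - 25 S n$)
$q = \frac{1}{5220}$ ($q = \frac{1}{358 - 13 \left(1 - 375\right)} = \frac{1}{358 - -4862} = \frac{1}{358 + 4862} = \frac{1}{5220} \approx 0.00019157$)
$q \left(\frac{z{\left(-6 \right)}}{-26} + \frac{28}{17 - -12}\right) = \frac{- \frac{2}{-26} + \frac{28}{17 - -12}}{5220} = \frac{\left(-2\right) \left(- \frac{1}{26}\right) + \frac{28}{17 + 12}}{5220} = \frac{\frac{1}{13} + \frac{28}{29}}{5220} = \frac{1}{5220} \cdot \frac{393}{377} = \frac{131}{655980}$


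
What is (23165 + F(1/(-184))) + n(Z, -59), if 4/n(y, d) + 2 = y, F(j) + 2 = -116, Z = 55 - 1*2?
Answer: 1175401/51 ≈ 23047.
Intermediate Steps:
Z = 53 (Z = 55 - 2 = 53)
F(j) = -118 (F(j) = -2 - 116 = -118)
n(y, d) = 4/(-2 + y)
(23165 + F(1/(-184))) + n(Z, -59) = (23165 - 118) + 4/(-2 + 53) = 23047 + 4/51 = 1175401/51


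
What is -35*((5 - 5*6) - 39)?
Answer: 2240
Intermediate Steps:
-35*((5 - 5*6) - 39) = -35*((5 - 30) - 39) = -35*(-25 - 39) = -35*(-64) = 2240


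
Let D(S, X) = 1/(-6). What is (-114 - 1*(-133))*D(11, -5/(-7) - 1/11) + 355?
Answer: 2111/6 ≈ 351.83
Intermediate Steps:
D(S, X) = -⅙
(-114 - 1*(-133))*D(11, -5/(-7) - 1/11) + 355 = (-114 - 1*(-133))*(-⅙) + 355 = (-114 + 133)*(-⅙) + 355 = 19*(-⅙) + 355 = -19/6 + 355 = 2111/6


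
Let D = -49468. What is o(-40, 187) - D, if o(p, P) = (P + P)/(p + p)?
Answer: 1978533/40 ≈ 49463.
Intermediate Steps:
o(p, P) = P/p (o(p, P) = (2*P)/((2*p)) = (2*P)*(1/(2*p)) = P/p)
o(-40, 187) - D = 187/(-40) - 1*(-49468) = 187*(-1/40) + 49468 = -187/40 + 49468 = 1978533/40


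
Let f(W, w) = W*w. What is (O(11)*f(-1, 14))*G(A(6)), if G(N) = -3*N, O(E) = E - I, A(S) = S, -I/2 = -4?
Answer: 756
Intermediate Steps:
I = 8 (I = -2*(-4) = 8)
O(E) = -8 + E (O(E) = E - 1*8 = E - 8 = -8 + E)
(O(11)*f(-1, 14))*G(A(6)) = ((-8 + 11)*(-1*14))*(-3*6) = (3*(-14))*(-18) = -42*(-18) = 756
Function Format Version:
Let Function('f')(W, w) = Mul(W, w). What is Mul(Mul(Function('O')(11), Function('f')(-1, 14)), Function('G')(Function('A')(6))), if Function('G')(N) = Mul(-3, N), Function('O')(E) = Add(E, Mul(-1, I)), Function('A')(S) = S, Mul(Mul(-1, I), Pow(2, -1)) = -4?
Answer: 756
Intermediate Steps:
I = 8 (I = Mul(-2, -4) = 8)
Function('O')(E) = Add(-8, E) (Function('O')(E) = Add(E, Mul(-1, 8)) = Add(E, -8) = Add(-8, E))
Mul(Mul(Function('O')(11), Function('f')(-1, 14)), Function('G')(Function('A')(6))) = Mul(Mul(Add(-8, 11), Mul(-1, 14)), Mul(-3, 6)) = Mul(Mul(3, -14), -18) = Mul(-42, -18) = 756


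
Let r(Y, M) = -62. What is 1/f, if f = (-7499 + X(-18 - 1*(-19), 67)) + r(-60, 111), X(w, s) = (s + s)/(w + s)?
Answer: -34/257007 ≈ -0.00013229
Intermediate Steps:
X(w, s) = 2*s/(s + w) (X(w, s) = (2*s)/(s + w) = 2*s/(s + w))
f = -257007/34 (f = (-7499 + 2*67/(67 + (-18 - 1*(-19)))) - 62 = (-7499 + 2*67/(67 + (-18 + 19))) - 62 = (-7499 + 2*67/(67 + 1)) - 62 = (-7499 + 2*67/68) - 62 = (-7499 + 2*67*(1/68)) - 62 = (-7499 + 67/34) - 62 = -254899/34 - 62 = -257007/34 ≈ -7559.0)
1/f = 1/(-257007/34) = -34/257007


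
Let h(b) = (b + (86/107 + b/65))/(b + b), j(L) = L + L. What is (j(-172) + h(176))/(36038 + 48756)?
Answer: -420459269/103794639520 ≈ -0.0040509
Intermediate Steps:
j(L) = 2*L
h(b) = (86/107 + 66*b/65)/(2*b) (h(b) = (b + (86*(1/107) + b*(1/65)))/((2*b)) = (b + (86/107 + b/65))*(1/(2*b)) = (86/107 + 66*b/65)*(1/(2*b)) = (86/107 + 66*b/65)/(2*b))
(j(-172) + h(176))/(36038 + 48756) = (2*(-172) + (1/6955)*(2795 + 3531*176)/176)/(36038 + 48756) = (-344 + (1/6955)*(1/176)*(2795 + 621456))/84794 = (-344 + (1/6955)*(1/176)*624251)*(1/84794) = (-344 + 624251/1224080)*(1/84794) = -420459269/1224080*1/84794 = -420459269/103794639520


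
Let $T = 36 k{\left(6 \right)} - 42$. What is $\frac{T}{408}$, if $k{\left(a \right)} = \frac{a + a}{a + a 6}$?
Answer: $- \frac{37}{476} \approx -0.077731$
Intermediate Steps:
$k{\left(a \right)} = \frac{2}{7}$ ($k{\left(a \right)} = \frac{2 a}{a + 6 a} = \frac{2 a}{7 a} = 2 a \frac{1}{7 a} = \frac{2}{7}$)
$T = - \frac{222}{7}$ ($T = 36 \cdot \frac{2}{7} - 42 = \frac{72}{7} - 42 = - \frac{222}{7} \approx -31.714$)
$\frac{T}{408} = - \frac{222}{7 \cdot 408} = \left(- \frac{222}{7}\right) \frac{1}{408} = - \frac{37}{476}$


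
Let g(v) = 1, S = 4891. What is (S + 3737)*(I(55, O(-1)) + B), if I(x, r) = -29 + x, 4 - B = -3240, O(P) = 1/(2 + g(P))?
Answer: 28213560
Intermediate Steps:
O(P) = ⅓ (O(P) = 1/(2 + 1) = 1/3 = ⅓)
B = 3244 (B = 4 - 1*(-3240) = 4 + 3240 = 3244)
(S + 3737)*(I(55, O(-1)) + B) = (4891 + 3737)*((-29 + 55) + 3244) = 8628*(26 + 3244) = 8628*3270 = 28213560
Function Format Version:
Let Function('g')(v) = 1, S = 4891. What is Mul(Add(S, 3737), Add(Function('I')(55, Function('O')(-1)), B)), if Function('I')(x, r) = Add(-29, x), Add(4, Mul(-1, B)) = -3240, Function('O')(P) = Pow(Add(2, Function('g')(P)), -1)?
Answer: 28213560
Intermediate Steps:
Function('O')(P) = Rational(1, 3) (Function('O')(P) = Pow(Add(2, 1), -1) = Pow(3, -1) = Rational(1, 3))
B = 3244 (B = Add(4, Mul(-1, -3240)) = Add(4, 3240) = 3244)
Mul(Add(S, 3737), Add(Function('I')(55, Function('O')(-1)), B)) = Mul(Add(4891, 3737), Add(Add(-29, 55), 3244)) = Mul(8628, Add(26, 3244)) = Mul(8628, 3270) = 28213560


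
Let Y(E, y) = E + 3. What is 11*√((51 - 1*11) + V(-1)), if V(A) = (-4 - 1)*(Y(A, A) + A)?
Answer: 11*√35 ≈ 65.077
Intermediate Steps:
Y(E, y) = 3 + E
V(A) = -15 - 10*A (V(A) = (-4 - 1)*((3 + A) + A) = -5*(3 + 2*A) = -15 - 10*A)
11*√((51 - 1*11) + V(-1)) = 11*√((51 - 1*11) + (-15 - 10*(-1))) = 11*√((51 - 11) + (-15 + 10)) = 11*√(40 - 5) = 11*√35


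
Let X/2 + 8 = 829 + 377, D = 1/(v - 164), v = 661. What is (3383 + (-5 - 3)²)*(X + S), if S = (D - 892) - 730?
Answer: 1325988513/497 ≈ 2.6680e+6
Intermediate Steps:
D = 1/497 (D = 1/(661 - 164) = 1/497 ≈ 0.0020121)
X = 2396 (X = -16 + 2*(829 + 377) = -16 + 2*1206 = -16 + 2412 = 2396)
S = -806133/497 (S = (1/497 - 892) - 730 = -443323/497 - 730 = -806133/497 ≈ -1622.0)
(3383 + (-5 - 3)²)*(X + S) = (3383 + (-5 - 3)²)*(2396 - 806133/497) = (3383 + (-8)²)*(384679/497) = (3383 + 64)*(384679/497) = 3447*(384679/497) = 1325988513/497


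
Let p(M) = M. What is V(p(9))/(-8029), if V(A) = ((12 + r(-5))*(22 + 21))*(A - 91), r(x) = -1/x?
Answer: 215086/40145 ≈ 5.3577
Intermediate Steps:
V(A) = -238693/5 + 2623*A/5 (V(A) = ((12 - 1/(-5))*(22 + 21))*(A - 91) = ((12 - 1*(-⅕))*43)*(-91 + A) = ((12 + ⅕)*43)*(-91 + A) = ((61/5)*43)*(-91 + A) = 2623*(-91 + A)/5 = -238693/5 + 2623*A/5)
V(p(9))/(-8029) = (-238693/5 + (2623/5)*9)/(-8029) = (-238693/5 + 23607/5)*(-1/8029) = -215086/5*(-1/8029) = 215086/40145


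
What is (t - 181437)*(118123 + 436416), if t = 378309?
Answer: 109173202008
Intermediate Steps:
(t - 181437)*(118123 + 436416) = (378309 - 181437)*(118123 + 436416) = 196872*554539 = 109173202008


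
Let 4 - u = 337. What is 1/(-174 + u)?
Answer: -1/507 ≈ -0.0019724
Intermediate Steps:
u = -333 (u = 4 - 1*337 = 4 - 337 = -333)
1/(-174 + u) = 1/(-174 - 333) = 1/(-507) = -1/507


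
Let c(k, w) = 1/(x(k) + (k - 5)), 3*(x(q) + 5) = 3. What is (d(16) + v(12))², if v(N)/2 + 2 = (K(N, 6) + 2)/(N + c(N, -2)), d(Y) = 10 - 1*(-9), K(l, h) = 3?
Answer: 342225/1369 ≈ 249.98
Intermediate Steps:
x(q) = -4 (x(q) = -5 + (⅓)*3 = -5 + 1 = -4)
d(Y) = 19 (d(Y) = 10 + 9 = 19)
c(k, w) = 1/(-9 + k) (c(k, w) = 1/(-4 + (k - 5)) = 1/(-4 + (-5 + k)) = 1/(-9 + k))
v(N) = -4 + 10/(N + 1/(-9 + N)) (v(N) = -4 + 2*((3 + 2)/(N + 1/(-9 + N))) = -4 + 2*(5/(N + 1/(-9 + N))) = -4 + 10/(N + 1/(-9 + N)))
(d(16) + v(12))² = (19 + 2*(-2 + (-9 + 12)*(5 - 2*12))/(1 + 12*(-9 + 12)))² = (19 + 2*(-2 + 3*(5 - 24))/(1 + 12*3))² = (19 + 2*(-2 + 3*(-19))/(1 + 36))² = (19 + 2*(-2 - 57)/37)² = (19 + 2*(1/37)*(-59))² = (19 - 118/37)² = (585/37)² = 342225/1369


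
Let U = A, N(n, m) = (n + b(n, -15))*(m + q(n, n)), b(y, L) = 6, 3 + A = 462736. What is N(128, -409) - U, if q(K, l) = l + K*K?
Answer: 1695069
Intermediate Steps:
A = 462733 (A = -3 + 462736 = 462733)
q(K, l) = l + K²
N(n, m) = (6 + n)*(m + n + n²) (N(n, m) = (n + 6)*(m + (n + n²)) = (6 + n)*(m + n + n²))
U = 462733
N(128, -409) - U = (128³ + 6*(-409) + 6*128 + 7*128² - 409*128) - 1*462733 = (2097152 - 2454 + 768 + 7*16384 - 52352) - 462733 = (2097152 - 2454 + 768 + 114688 - 52352) - 462733 = 2157802 - 462733 = 1695069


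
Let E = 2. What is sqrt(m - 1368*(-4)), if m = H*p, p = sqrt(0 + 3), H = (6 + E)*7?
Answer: 2*sqrt(1368 + 14*sqrt(3)) ≈ 74.626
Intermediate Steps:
H = 56 (H = (6 + 2)*7 = 8*7 = 56)
p = sqrt(3) ≈ 1.7320
m = 56*sqrt(3) ≈ 96.995
sqrt(m - 1368*(-4)) = sqrt(56*sqrt(3) - 1368*(-4)) = sqrt(56*sqrt(3) - 57*(-96)) = sqrt(56*sqrt(3) + 5472) = sqrt(5472 + 56*sqrt(3))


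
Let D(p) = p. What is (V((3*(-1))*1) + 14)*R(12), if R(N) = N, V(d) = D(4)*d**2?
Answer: 600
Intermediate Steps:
V(d) = 4*d**2
(V((3*(-1))*1) + 14)*R(12) = (4*((3*(-1))*1)**2 + 14)*12 = (4*(-3*1)**2 + 14)*12 = (4*(-3)**2 + 14)*12 = (4*9 + 14)*12 = (36 + 14)*12 = 50*12 = 600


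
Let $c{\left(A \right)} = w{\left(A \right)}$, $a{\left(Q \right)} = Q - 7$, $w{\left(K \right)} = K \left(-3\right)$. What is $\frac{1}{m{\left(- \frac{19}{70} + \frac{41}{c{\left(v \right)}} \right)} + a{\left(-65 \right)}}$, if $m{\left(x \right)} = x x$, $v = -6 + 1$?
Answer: $- \frac{44100}{2907911} \approx -0.015166$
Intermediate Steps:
$w{\left(K \right)} = - 3 K$
$v = -5$
$a{\left(Q \right)} = -7 + Q$ ($a{\left(Q \right)} = Q - 7 = -7 + Q$)
$c{\left(A \right)} = - 3 A$
$m{\left(x \right)} = x^{2}$
$\frac{1}{m{\left(- \frac{19}{70} + \frac{41}{c{\left(v \right)}} \right)} + a{\left(-65 \right)}} = \frac{1}{\left(- \frac{19}{70} + \frac{41}{\left(-3\right) \left(-5\right)}\right)^{2} - 72} = \frac{1}{\left(\left(-19\right) \frac{1}{70} + \frac{41}{15}\right)^{2} - 72} = \frac{1}{\left(- \frac{19}{70} + 41 \cdot \frac{1}{15}\right)^{2} - 72} = \frac{1}{\left(- \frac{19}{70} + \frac{41}{15}\right)^{2} - 72} = \frac{1}{\left(\frac{517}{210}\right)^{2} - 72} = \frac{1}{\frac{267289}{44100} - 72} = \frac{1}{- \frac{2907911}{44100}} = - \frac{44100}{2907911}$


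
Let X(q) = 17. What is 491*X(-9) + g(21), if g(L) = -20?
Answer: 8327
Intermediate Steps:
491*X(-9) + g(21) = 491*17 - 20 = 8347 - 20 = 8327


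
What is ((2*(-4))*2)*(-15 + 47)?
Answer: -512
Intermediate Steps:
((2*(-4))*2)*(-15 + 47) = -8*2*32 = -16*32 = -512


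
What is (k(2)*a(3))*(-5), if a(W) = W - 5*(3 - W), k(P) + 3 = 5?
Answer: -30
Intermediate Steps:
k(P) = 2 (k(P) = -3 + 5 = 2)
a(W) = -15 + 6*W (a(W) = W + (-15 + 5*W) = -15 + 6*W)
(k(2)*a(3))*(-5) = (2*(-15 + 6*3))*(-5) = (2*(-15 + 18))*(-5) = (2*3)*(-5) = 6*(-5) = -30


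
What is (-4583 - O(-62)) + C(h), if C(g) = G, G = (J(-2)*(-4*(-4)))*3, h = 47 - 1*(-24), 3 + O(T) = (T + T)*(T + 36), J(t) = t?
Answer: -7900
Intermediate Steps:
O(T) = -3 + 2*T*(36 + T) (O(T) = -3 + (T + T)*(T + 36) = -3 + (2*T)*(36 + T) = -3 + 2*T*(36 + T))
h = 71 (h = 47 + 24 = 71)
G = -96 (G = -(-8)*(-4)*3 = -2*16*3 = -32*3 = -96)
C(g) = -96
(-4583 - O(-62)) + C(h) = (-4583 - (-3 + 2*(-62)² + 72*(-62))) - 96 = (-4583 - (-3 + 2*3844 - 4464)) - 96 = (-4583 - (-3 + 7688 - 4464)) - 96 = (-4583 - 1*3221) - 96 = (-4583 - 3221) - 96 = -7804 - 96 = -7900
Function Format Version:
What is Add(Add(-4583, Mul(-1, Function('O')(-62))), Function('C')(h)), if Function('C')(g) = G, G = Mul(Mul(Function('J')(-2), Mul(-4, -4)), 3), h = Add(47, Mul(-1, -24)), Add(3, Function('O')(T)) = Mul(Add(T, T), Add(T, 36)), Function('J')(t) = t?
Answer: -7900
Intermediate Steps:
Function('O')(T) = Add(-3, Mul(2, T, Add(36, T))) (Function('O')(T) = Add(-3, Mul(Add(T, T), Add(T, 36))) = Add(-3, Mul(Mul(2, T), Add(36, T))) = Add(-3, Mul(2, T, Add(36, T))))
h = 71 (h = Add(47, 24) = 71)
G = -96 (G = Mul(Mul(-2, Mul(-4, -4)), 3) = Mul(Mul(-2, 16), 3) = Mul(-32, 3) = -96)
Function('C')(g) = -96
Add(Add(-4583, Mul(-1, Function('O')(-62))), Function('C')(h)) = Add(Add(-4583, Mul(-1, Add(-3, Mul(2, Pow(-62, 2)), Mul(72, -62)))), -96) = Add(Add(-4583, Mul(-1, Add(-3, Mul(2, 3844), -4464))), -96) = Add(Add(-4583, Mul(-1, Add(-3, 7688, -4464))), -96) = Add(Add(-4583, Mul(-1, 3221)), -96) = Add(Add(-4583, -3221), -96) = Add(-7804, -96) = -7900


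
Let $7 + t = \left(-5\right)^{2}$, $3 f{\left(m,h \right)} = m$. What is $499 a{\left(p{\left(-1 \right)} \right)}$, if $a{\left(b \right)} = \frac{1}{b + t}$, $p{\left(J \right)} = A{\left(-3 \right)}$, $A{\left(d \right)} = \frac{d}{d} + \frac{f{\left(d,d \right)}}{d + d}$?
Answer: $\frac{2994}{115} \approx 26.035$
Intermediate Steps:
$f{\left(m,h \right)} = \frac{m}{3}$
$A{\left(d \right)} = \frac{7}{6}$ ($A{\left(d \right)} = \frac{d}{d} + \frac{\frac{1}{3} d}{d + d} = 1 + \frac{\frac{1}{3} d}{2 d} = 1 + \frac{d}{3} \frac{1}{2 d} = 1 + \frac{1}{6} = \frac{7}{6}$)
$p{\left(J \right)} = \frac{7}{6}$
$t = 18$ ($t = -7 + \left(-5\right)^{2} = -7 + 25 = 18$)
$a{\left(b \right)} = \frac{1}{18 + b}$ ($a{\left(b \right)} = \frac{1}{b + 18} = \frac{1}{18 + b}$)
$499 a{\left(p{\left(-1 \right)} \right)} = \frac{499}{18 + \frac{7}{6}} = \frac{499}{\frac{115}{6}} = 499 \cdot \frac{6}{115} = \frac{2994}{115}$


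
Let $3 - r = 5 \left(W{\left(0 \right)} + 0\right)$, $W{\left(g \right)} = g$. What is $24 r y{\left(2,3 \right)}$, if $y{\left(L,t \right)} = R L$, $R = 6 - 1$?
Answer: $720$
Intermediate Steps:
$R = 5$
$r = 3$ ($r = 3 - 5 \left(0 + 0\right) = 3 - 5 \cdot 0 = 3 - 0 = 3 + 0 = 3$)
$y{\left(L,t \right)} = 5 L$
$24 r y{\left(2,3 \right)} = 24 \cdot 3 \cdot 5 \cdot 2 = 72 \cdot 10 = 720$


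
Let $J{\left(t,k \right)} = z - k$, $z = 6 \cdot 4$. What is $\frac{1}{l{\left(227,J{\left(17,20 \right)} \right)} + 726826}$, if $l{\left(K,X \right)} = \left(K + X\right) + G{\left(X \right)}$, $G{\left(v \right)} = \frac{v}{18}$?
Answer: $\frac{9}{6543515} \approx 1.3754 \cdot 10^{-6}$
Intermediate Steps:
$z = 24$
$G{\left(v \right)} = \frac{v}{18}$ ($G{\left(v \right)} = v \frac{1}{18} = \frac{v}{18}$)
$J{\left(t,k \right)} = 24 - k$
$l{\left(K,X \right)} = K + \frac{19 X}{18}$ ($l{\left(K,X \right)} = \left(K + X\right) + \frac{X}{18} = K + \frac{19 X}{18}$)
$\frac{1}{l{\left(227,J{\left(17,20 \right)} \right)} + 726826} = \frac{1}{\left(227 + \frac{19 \left(24 - 20\right)}{18}\right) + 726826} = \frac{1}{\left(227 + \frac{19}{18} \cdot 4\right) + 726826} = \frac{1}{\left(227 + \frac{38}{9}\right) + 726826} = \frac{1}{\frac{2081}{9} + 726826} = \frac{1}{\frac{6543515}{9}} = \frac{9}{6543515}$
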